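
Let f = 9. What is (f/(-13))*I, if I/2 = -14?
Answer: 252/13 ≈ 19.385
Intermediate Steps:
I = -28 (I = 2*(-14) = -28)
(f/(-13))*I = (9/(-13))*(-28) = -1/13*9*(-28) = -9/13*(-28) = 252/13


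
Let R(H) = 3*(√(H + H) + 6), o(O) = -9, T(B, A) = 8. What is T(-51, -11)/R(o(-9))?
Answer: 8/27 - 4*I*√2/27 ≈ 0.2963 - 0.20951*I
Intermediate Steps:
R(H) = 18 + 3*√2*√H (R(H) = 3*(√(2*H) + 6) = 3*(√2*√H + 6) = 3*(6 + √2*√H) = 18 + 3*√2*√H)
T(-51, -11)/R(o(-9)) = 8/(18 + 3*√2*√(-9)) = 8/(18 + 3*√2*(3*I)) = 8/(18 + 9*I*√2)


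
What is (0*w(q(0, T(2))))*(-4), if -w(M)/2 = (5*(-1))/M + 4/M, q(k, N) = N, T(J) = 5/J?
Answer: 0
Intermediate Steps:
w(M) = 2/M (w(M) = -2*((5*(-1))/M + 4/M) = -2*(-5/M + 4/M) = -(-2)/M = 2/M)
(0*w(q(0, T(2))))*(-4) = (0*(2/((5/2))))*(-4) = (0*(2/((5*(1/2)))))*(-4) = (0*(2/(5/2)))*(-4) = (0*(2*(2/5)))*(-4) = (0*(4/5))*(-4) = 0*(-4) = 0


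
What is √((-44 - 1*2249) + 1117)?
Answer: 14*I*√6 ≈ 34.293*I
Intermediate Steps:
√((-44 - 1*2249) + 1117) = √((-44 - 2249) + 1117) = √(-2293 + 1117) = √(-1176) = 14*I*√6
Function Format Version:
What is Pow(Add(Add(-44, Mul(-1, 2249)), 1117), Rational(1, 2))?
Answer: Mul(14, I, Pow(6, Rational(1, 2))) ≈ Mul(34.293, I)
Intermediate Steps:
Pow(Add(Add(-44, Mul(-1, 2249)), 1117), Rational(1, 2)) = Pow(Add(Add(-44, -2249), 1117), Rational(1, 2)) = Pow(Add(-2293, 1117), Rational(1, 2)) = Pow(-1176, Rational(1, 2)) = Mul(14, I, Pow(6, Rational(1, 2)))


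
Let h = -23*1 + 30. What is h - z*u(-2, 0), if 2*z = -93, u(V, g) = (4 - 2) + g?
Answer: 100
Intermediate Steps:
u(V, g) = 2 + g
z = -93/2 (z = (½)*(-93) = -93/2 ≈ -46.500)
h = 7 (h = -23 + 30 = 7)
h - z*u(-2, 0) = 7 - (-93)*(2 + 0)/2 = 7 - (-93)*2/2 = 7 - 1*(-93) = 7 + 93 = 100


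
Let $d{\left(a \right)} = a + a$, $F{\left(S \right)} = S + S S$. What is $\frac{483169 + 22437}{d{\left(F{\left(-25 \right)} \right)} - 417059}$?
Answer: $- \frac{505606}{415859} \approx -1.2158$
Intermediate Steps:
$F{\left(S \right)} = S + S^{2}$
$d{\left(a \right)} = 2 a$
$\frac{483169 + 22437}{d{\left(F{\left(-25 \right)} \right)} - 417059} = \frac{483169 + 22437}{2 \left(- 25 \left(1 - 25\right)\right) - 417059} = \frac{505606}{2 \left(\left(-25\right) \left(-24\right)\right) - 417059} = \frac{505606}{2 \cdot 600 - 417059} = \frac{505606}{1200 - 417059} = \frac{505606}{-415859} = 505606 \left(- \frac{1}{415859}\right) = - \frac{505606}{415859}$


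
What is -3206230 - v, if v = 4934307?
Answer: -8140537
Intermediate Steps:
-3206230 - v = -3206230 - 1*4934307 = -3206230 - 4934307 = -8140537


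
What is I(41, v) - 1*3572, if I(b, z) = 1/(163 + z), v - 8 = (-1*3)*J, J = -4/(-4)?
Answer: -600095/168 ≈ -3572.0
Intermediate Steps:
J = 1 (J = -4*(-1/4) = 1)
v = 5 (v = 8 - 1*3*1 = 8 - 3*1 = 8 - 3 = 5)
I(41, v) - 1*3572 = 1/(163 + 5) - 1*3572 = 1/168 - 3572 = -600095/168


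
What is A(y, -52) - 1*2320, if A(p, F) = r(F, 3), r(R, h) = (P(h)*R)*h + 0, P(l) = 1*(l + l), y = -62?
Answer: -3256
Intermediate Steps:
P(l) = 2*l (P(l) = 1*(2*l) = 2*l)
r(R, h) = 2*R*h² (r(R, h) = ((2*h)*R)*h + 0 = (2*R*h)*h + 0 = 2*R*h² + 0 = 2*R*h²)
A(p, F) = 18*F (A(p, F) = 2*F*3² = 2*F*9 = 18*F)
A(y, -52) - 1*2320 = 18*(-52) - 1*2320 = -936 - 2320 = -3256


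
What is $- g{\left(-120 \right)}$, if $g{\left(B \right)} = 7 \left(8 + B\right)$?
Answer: $784$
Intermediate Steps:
$g{\left(B \right)} = 56 + 7 B$
$- g{\left(-120 \right)} = - (56 + 7 \left(-120\right)) = - (56 - 840) = \left(-1\right) \left(-784\right) = 784$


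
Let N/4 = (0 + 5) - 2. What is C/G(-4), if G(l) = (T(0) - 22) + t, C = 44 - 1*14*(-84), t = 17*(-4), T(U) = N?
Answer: -610/39 ≈ -15.641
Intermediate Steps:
N = 12 (N = 4*((0 + 5) - 2) = 4*(5 - 2) = 4*3 = 12)
T(U) = 12
t = -68
C = 1220 (C = 44 - 14*(-84) = 44 + 1176 = 1220)
G(l) = -78 (G(l) = (12 - 22) - 68 = -10 - 68 = -78)
C/G(-4) = 1220/(-78) = 1220*(-1/78) = -610/39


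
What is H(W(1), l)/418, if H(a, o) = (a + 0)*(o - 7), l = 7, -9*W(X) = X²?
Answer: 0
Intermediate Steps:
W(X) = -X²/9
H(a, o) = a*(-7 + o)
H(W(1), l)/418 = ((-⅑*1²)*(-7 + 7))/418 = (-⅑*1*0)/418 = (-⅑*0)/418 = (1/418)*0 = 0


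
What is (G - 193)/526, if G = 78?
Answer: -115/526 ≈ -0.21863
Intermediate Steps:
(G - 193)/526 = (78 - 193)/526 = -115*1/526 = -115/526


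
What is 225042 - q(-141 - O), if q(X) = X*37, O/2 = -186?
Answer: 216495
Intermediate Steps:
O = -372 (O = 2*(-186) = -372)
q(X) = 37*X
225042 - q(-141 - O) = 225042 - 37*(-141 - 1*(-372)) = 225042 - 37*(-141 + 372) = 225042 - 37*231 = 225042 - 1*8547 = 225042 - 8547 = 216495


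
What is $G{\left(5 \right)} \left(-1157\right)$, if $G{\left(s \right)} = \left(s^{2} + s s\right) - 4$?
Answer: $-53222$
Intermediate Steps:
$G{\left(s \right)} = -4 + 2 s^{2}$ ($G{\left(s \right)} = \left(s^{2} + s^{2}\right) - 4 = 2 s^{2} - 4 = -4 + 2 s^{2}$)
$G{\left(5 \right)} \left(-1157\right) = \left(-4 + 2 \cdot 5^{2}\right) \left(-1157\right) = \left(-4 + 2 \cdot 25\right) \left(-1157\right) = \left(-4 + 50\right) \left(-1157\right) = 46 \left(-1157\right) = -53222$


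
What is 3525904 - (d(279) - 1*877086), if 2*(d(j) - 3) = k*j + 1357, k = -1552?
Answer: 9237625/2 ≈ 4.6188e+6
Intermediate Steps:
d(j) = 1363/2 - 776*j (d(j) = 3 + (-1552*j + 1357)/2 = 3 + (1357 - 1552*j)/2 = 3 + (1357/2 - 776*j) = 1363/2 - 776*j)
3525904 - (d(279) - 1*877086) = 3525904 - ((1363/2 - 776*279) - 1*877086) = 3525904 - ((1363/2 - 216504) - 877086) = 3525904 - (-431645/2 - 877086) = 3525904 - 1*(-2185817/2) = 3525904 + 2185817/2 = 9237625/2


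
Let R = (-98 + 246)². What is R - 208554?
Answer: -186650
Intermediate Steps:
R = 21904 (R = 148² = 21904)
R - 208554 = 21904 - 208554 = -186650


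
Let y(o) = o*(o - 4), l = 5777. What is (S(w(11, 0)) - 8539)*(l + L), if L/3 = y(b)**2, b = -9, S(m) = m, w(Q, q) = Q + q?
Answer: -399485632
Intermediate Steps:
y(o) = o*(-4 + o)
L = 41067 (L = 3*(-9*(-4 - 9))**2 = 3*(-9*(-13))**2 = 3*117**2 = 3*13689 = 41067)
(S(w(11, 0)) - 8539)*(l + L) = ((11 + 0) - 8539)*(5777 + 41067) = (11 - 8539)*46844 = -8528*46844 = -399485632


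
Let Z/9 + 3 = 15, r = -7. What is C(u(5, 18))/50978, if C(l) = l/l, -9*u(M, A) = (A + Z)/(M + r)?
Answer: 1/50978 ≈ 1.9616e-5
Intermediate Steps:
Z = 108 (Z = -27 + 9*15 = -27 + 135 = 108)
u(M, A) = -(108 + A)/(9*(-7 + M)) (u(M, A) = -(A + 108)/(9*(M - 7)) = -(108 + A)/(9*(-7 + M)))
C(l) = 1
C(u(5, 18))/50978 = 1/50978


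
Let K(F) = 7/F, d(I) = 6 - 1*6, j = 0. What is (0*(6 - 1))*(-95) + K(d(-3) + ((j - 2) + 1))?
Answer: -7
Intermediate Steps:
d(I) = 0 (d(I) = 6 - 6 = 0)
(0*(6 - 1))*(-95) + K(d(-3) + ((j - 2) + 1)) = (0*(6 - 1))*(-95) + 7/(0 + ((0 - 2) + 1)) = (0*5)*(-95) + 7/(0 + (-2 + 1)) = 0*(-95) + 7/(0 - 1) = 0 + 7/(-1) = 0 + 7*(-1) = 0 - 7 = -7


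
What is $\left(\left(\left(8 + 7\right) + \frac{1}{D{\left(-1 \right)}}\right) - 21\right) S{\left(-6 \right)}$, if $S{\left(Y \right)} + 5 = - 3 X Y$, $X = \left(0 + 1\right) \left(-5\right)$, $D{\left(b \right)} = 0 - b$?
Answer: $475$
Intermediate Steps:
$D{\left(b \right)} = - b$
$X = -5$ ($X = 1 \left(-5\right) = -5$)
$S{\left(Y \right)} = -5 + 15 Y$ ($S{\left(Y \right)} = -5 + \left(-3\right) \left(-5\right) Y = -5 + 15 Y$)
$\left(\left(\left(8 + 7\right) + \frac{1}{D{\left(-1 \right)}}\right) - 21\right) S{\left(-6 \right)} = \left(\left(\left(8 + 7\right) + \frac{1}{\left(-1\right) \left(-1\right)}\right) - 21\right) \left(-5 + 15 \left(-6\right)\right) = \left(\left(15 + 1^{-1}\right) - 21\right) \left(-5 - 90\right) = \left(\left(15 + 1\right) - 21\right) \left(-95\right) = \left(16 - 21\right) \left(-95\right) = \left(-5\right) \left(-95\right) = 475$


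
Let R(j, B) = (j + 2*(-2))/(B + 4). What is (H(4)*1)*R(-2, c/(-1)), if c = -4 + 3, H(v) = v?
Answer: -24/5 ≈ -4.8000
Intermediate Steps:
c = -1
R(j, B) = (-4 + j)/(4 + B) (R(j, B) = (j - 4)/(4 + B) = (-4 + j)/(4 + B))
(H(4)*1)*R(-2, c/(-1)) = (4*1)*((-4 - 2)/(4 - 1/(-1))) = 4*(-6/(4 - 1*(-1))) = 4*(-6/(4 + 1)) = 4*(-6/5) = -24/5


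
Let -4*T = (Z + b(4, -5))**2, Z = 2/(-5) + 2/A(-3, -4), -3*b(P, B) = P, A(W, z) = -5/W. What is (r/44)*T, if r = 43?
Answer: -172/2475 ≈ -0.069495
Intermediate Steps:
b(P, B) = -P/3
Z = 4/5 (Z = 2/(-5) + 2/((-5/(-3))) = 2*(-1/5) + 2/((-5*(-1/3))) = -2/5 + 2/(5/3) = -2/5 + 2*(3/5) = -2/5 + 6/5 = 4/5 ≈ 0.80000)
T = -16/225 (T = -(4/5 - 1/3*4)**2/4 = -(4/5 - 4/3)**2/4 = -(-8/15)**2/4 = -1/4*64/225 = -16/225 ≈ -0.071111)
(r/44)*T = (43/44)*(-16/225) = -172/2475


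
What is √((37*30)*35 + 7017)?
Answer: √45867 ≈ 214.17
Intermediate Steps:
√((37*30)*35 + 7017) = √(1110*35 + 7017) = √(38850 + 7017) = √45867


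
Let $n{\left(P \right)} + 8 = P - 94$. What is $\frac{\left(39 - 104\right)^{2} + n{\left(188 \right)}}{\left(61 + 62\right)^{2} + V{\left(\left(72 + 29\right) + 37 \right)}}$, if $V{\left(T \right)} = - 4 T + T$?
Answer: $\frac{479}{1635} \approx 0.29297$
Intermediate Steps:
$V{\left(T \right)} = - 3 T$
$n{\left(P \right)} = -102 + P$ ($n{\left(P \right)} = -8 + \left(P - 94\right) = -8 + \left(-94 + P\right) = -102 + P$)
$\frac{\left(39 - 104\right)^{2} + n{\left(188 \right)}}{\left(61 + 62\right)^{2} + V{\left(\left(72 + 29\right) + 37 \right)}} = \frac{\left(39 - 104\right)^{2} + \left(-102 + 188\right)}{\left(61 + 62\right)^{2} - 3 \left(\left(72 + 29\right) + 37\right)} = \frac{\left(-65\right)^{2} + 86}{123^{2} - 3 \left(101 + 37\right)} = \frac{4225 + 86}{15129 - 414} = \frac{4311}{15129 - 414} = \frac{4311}{14715} = 4311 \cdot \frac{1}{14715} = \frac{479}{1635}$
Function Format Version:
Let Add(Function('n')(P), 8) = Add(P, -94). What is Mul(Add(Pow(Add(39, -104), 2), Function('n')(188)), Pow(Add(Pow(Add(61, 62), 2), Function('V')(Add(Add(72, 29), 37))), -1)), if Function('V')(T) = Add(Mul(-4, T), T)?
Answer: Rational(479, 1635) ≈ 0.29297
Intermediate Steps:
Function('V')(T) = Mul(-3, T)
Function('n')(P) = Add(-102, P) (Function('n')(P) = Add(-8, Add(P, -94)) = Add(-8, Add(-94, P)) = Add(-102, P))
Mul(Add(Pow(Add(39, -104), 2), Function('n')(188)), Pow(Add(Pow(Add(61, 62), 2), Function('V')(Add(Add(72, 29), 37))), -1)) = Mul(Add(Pow(Add(39, -104), 2), Add(-102, 188)), Pow(Add(Pow(Add(61, 62), 2), Mul(-3, Add(Add(72, 29), 37))), -1)) = Mul(Add(Pow(-65, 2), 86), Pow(Add(Pow(123, 2), Mul(-3, Add(101, 37))), -1)) = Mul(Add(4225, 86), Pow(Add(15129, Mul(-3, 138)), -1)) = Mul(4311, Pow(Add(15129, -414), -1)) = Mul(4311, Pow(14715, -1)) = Mul(4311, Rational(1, 14715)) = Rational(479, 1635)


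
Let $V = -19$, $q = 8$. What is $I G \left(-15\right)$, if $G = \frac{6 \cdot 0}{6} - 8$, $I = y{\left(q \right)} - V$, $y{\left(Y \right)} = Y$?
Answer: $3240$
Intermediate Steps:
$I = 27$ ($I = 8 - -19 = 8 + 19 = 27$)
$G = -8$ ($G = 0 \cdot \frac{1}{6} - 8 = 0 - 8 = -8$)
$I G \left(-15\right) = 27 \left(-8\right) \left(-15\right) = \left(-216\right) \left(-15\right) = 3240$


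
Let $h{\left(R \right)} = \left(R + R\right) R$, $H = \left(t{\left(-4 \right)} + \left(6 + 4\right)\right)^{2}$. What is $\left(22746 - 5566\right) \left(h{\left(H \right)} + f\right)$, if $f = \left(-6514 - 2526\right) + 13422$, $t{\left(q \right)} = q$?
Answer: $119813320$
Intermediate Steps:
$H = 36$ ($H = \left(-4 + \left(6 + 4\right)\right)^{2} = \left(-4 + 10\right)^{2} = 6^{2} = 36$)
$f = 4382$ ($f = -9040 + 13422 = 4382$)
$h{\left(R \right)} = 2 R^{2}$ ($h{\left(R \right)} = 2 R R = 2 R^{2}$)
$\left(22746 - 5566\right) \left(h{\left(H \right)} + f\right) = \left(22746 - 5566\right) \left(2 \cdot 36^{2} + 4382\right) = 17180 \left(2 \cdot 1296 + 4382\right) = 17180 \left(2592 + 4382\right) = 17180 \cdot 6974 = 119813320$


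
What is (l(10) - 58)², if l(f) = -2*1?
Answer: 3600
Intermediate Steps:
l(f) = -2
(l(10) - 58)² = (-2 - 58)² = (-60)² = 3600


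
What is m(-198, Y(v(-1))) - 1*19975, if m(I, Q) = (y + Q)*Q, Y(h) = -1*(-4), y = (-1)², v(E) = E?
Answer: -19955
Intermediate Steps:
y = 1
Y(h) = 4
m(I, Q) = Q*(1 + Q) (m(I, Q) = (1 + Q)*Q = Q*(1 + Q))
m(-198, Y(v(-1))) - 1*19975 = 4*(1 + 4) - 1*19975 = 4*5 - 19975 = 20 - 19975 = -19955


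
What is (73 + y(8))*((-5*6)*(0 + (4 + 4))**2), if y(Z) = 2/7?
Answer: -984960/7 ≈ -1.4071e+5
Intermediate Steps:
y(Z) = 2/7 (y(Z) = 2*(1/7) = 2/7)
(73 + y(8))*((-5*6)*(0 + (4 + 4))**2) = (73 + 2/7)*((-5*6)*(0 + (4 + 4))**2) = 513*(-30*(0 + 8)**2)/7 = 513*(-30*8**2)/7 = 513*(-30*64)/7 = (513/7)*(-1920) = -984960/7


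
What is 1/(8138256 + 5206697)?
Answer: 1/13344953 ≈ 7.4935e-8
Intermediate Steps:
1/(8138256 + 5206697) = 1/13344953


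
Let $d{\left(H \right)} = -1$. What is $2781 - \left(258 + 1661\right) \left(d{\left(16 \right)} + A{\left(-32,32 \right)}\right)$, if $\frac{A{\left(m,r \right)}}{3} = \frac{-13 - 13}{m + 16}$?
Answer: $- \frac{37241}{8} \approx -4655.1$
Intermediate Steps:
$A{\left(m,r \right)} = - \frac{78}{16 + m}$ ($A{\left(m,r \right)} = 3 \frac{-13 - 13}{m + 16} = 3 \left(- \frac{26}{16 + m}\right) = - \frac{78}{16 + m}$)
$2781 - \left(258 + 1661\right) \left(d{\left(16 \right)} + A{\left(-32,32 \right)}\right) = 2781 - \left(258 + 1661\right) \left(-1 - \frac{78}{16 - 32}\right) = 2781 - 1919 \left(-1 - \frac{78}{-16}\right) = 2781 - 1919 \left(-1 - - \frac{39}{8}\right) = 2781 - 1919 \left(-1 + \frac{39}{8}\right) = 2781 - 1919 \cdot \frac{31}{8} = 2781 - \frac{59489}{8} = - \frac{37241}{8}$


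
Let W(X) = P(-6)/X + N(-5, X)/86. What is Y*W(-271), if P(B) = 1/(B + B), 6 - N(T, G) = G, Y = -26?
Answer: -5855785/69918 ≈ -83.752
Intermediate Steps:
N(T, G) = 6 - G
P(B) = 1/(2*B)
W(X) = 3/43 - 1/(12*X) - X/86 (W(X) = ((1/2)/(-6))/X + (6 - X)/86 = ((1/2)*(-1/6))/X + (6 - X)*(1/86) = -1/(12*X) + (3/43 - X/86) = 3/43 - 1/(12*X) - X/86)
Y*W(-271) = -13*(-43 + 6*(-271)*(6 - 1*(-271)))/(258*(-271)) = -13*(-1)*(-43 + 6*(-271)*(6 + 271))/(258*271) = -13*(-1)*(-43 + 6*(-271)*277)/(258*271) = -13*(-1)*(-43 - 450402)/(258*271) = -13*(-1)*(-450445)/(258*271) = -26*450445/139836 = -5855785/69918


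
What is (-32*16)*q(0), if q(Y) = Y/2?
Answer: 0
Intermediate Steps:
q(Y) = Y/2 (q(Y) = Y*(½) = Y/2)
(-32*16)*q(0) = (-32*16)*((½)*0) = -512*0 = 0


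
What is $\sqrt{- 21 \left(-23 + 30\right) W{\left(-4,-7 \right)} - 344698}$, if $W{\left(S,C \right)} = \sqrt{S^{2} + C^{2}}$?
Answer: $\sqrt{-344698 - 147 \sqrt{65}} \approx 588.12 i$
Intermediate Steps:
$W{\left(S,C \right)} = \sqrt{C^{2} + S^{2}}$
$\sqrt{- 21 \left(-23 + 30\right) W{\left(-4,-7 \right)} - 344698} = \sqrt{- 21 \left(-23 + 30\right) \sqrt{\left(-7\right)^{2} + \left(-4\right)^{2}} - 344698} = \sqrt{\left(-21\right) 7 \sqrt{49 + 16} - 344698} = \sqrt{- 147 \sqrt{65} - 344698} = \sqrt{-344698 - 147 \sqrt{65}}$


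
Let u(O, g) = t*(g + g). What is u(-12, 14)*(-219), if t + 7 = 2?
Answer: 30660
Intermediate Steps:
t = -5 (t = -7 + 2 = -5)
u(O, g) = -10*g (u(O, g) = -5*(g + g) = -10*g)
u(-12, 14)*(-219) = -10*14*(-219) = -140*(-219) = 30660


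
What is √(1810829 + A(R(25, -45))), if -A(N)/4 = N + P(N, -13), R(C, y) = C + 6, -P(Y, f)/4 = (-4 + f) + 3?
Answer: √1810481 ≈ 1345.5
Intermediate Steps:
P(Y, f) = 4 - 4*f (P(Y, f) = -4*((-4 + f) + 3) = -4*(-1 + f) = 4 - 4*f)
R(C, y) = 6 + C
A(N) = -224 - 4*N (A(N) = -4*(N + (4 - 4*(-13))) = -4*(N + (4 + 52)) = -4*(N + 56) = -4*(56 + N) = -224 - 4*N)
√(1810829 + A(R(25, -45))) = √(1810829 + (-224 - 4*(6 + 25))) = √(1810829 + (-224 - 4*31)) = √(1810829 + (-224 - 124)) = √(1810829 - 348) = √1810481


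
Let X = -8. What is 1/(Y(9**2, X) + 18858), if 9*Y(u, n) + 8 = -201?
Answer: 9/169513 ≈ 5.3093e-5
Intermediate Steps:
Y(u, n) = -209/9 (Y(u, n) = -8/9 + (1/9)*(-201) = -8/9 - 67/3 = -209/9)
1/(Y(9**2, X) + 18858) = 1/(-209/9 + 18858) = 1/(169513/9) = 9/169513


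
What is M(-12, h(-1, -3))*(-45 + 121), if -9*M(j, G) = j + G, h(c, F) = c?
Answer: 988/9 ≈ 109.78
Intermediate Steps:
M(j, G) = -G/9 - j/9 (M(j, G) = -(j + G)/9 = -(G + j)/9 = -G/9 - j/9)
M(-12, h(-1, -3))*(-45 + 121) = (-⅑*(-1) - ⅑*(-12))*(-45 + 121) = (⅑ + 4/3)*76 = (13/9)*76 = 988/9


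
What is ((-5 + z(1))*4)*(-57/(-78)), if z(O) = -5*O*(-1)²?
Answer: -380/13 ≈ -29.231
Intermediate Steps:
z(O) = -5*O (z(O) = -5*O*1 = -5*O)
((-5 + z(1))*4)*(-57/(-78)) = ((-5 - 5*1)*4)*(-57/(-78)) = ((-5 - 5)*4)*(-57*(-1/78)) = -10*4*(19/26) = -40*19/26 = -380/13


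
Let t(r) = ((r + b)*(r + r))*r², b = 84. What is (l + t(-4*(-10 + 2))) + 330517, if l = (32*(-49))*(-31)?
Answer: 7981301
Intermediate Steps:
l = 48608 (l = -1568*(-31) = 48608)
t(r) = 2*r³*(84 + r) (t(r) = ((r + 84)*(r + r))*r² = ((84 + r)*(2*r))*r² = (2*r*(84 + r))*r² = 2*r³*(84 + r))
(l + t(-4*(-10 + 2))) + 330517 = (48608 + 2*(-4*(-10 + 2))³*(84 - 4*(-10 + 2))) + 330517 = (48608 + 2*(-4*(-8))³*(84 - 4*(-8))) + 330517 = (48608 + 2*32³*(84 + 32)) + 330517 = (48608 + 2*32768*116) + 330517 = (48608 + 7602176) + 330517 = 7650784 + 330517 = 7981301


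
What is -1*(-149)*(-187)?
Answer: -27863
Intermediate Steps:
-1*(-149)*(-187) = 149*(-187) = -27863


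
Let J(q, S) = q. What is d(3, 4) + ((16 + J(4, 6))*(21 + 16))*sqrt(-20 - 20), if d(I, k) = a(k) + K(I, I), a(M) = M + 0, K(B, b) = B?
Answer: 7 + 1480*I*sqrt(10) ≈ 7.0 + 4680.2*I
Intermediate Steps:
a(M) = M
d(I, k) = I + k (d(I, k) = k + I = I + k)
d(3, 4) + ((16 + J(4, 6))*(21 + 16))*sqrt(-20 - 20) = (3 + 4) + ((16 + 4)*(21 + 16))*sqrt(-20 - 20) = 7 + (20*37)*sqrt(-40) = 7 + 740*(2*I*sqrt(10)) = 7 + 1480*I*sqrt(10)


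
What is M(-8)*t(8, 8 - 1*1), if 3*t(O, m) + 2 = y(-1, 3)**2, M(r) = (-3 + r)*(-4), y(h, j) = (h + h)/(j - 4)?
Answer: 88/3 ≈ 29.333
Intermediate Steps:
y(h, j) = 2*h/(-4 + j) (y(h, j) = (2*h)/(-4 + j) = 2*h/(-4 + j))
M(r) = 12 - 4*r
t(O, m) = 2/3 (t(O, m) = -2/3 + (2*(-1)/(-4 + 3))**2/3 = -2/3 + (2*(-1)/(-1))**2/3 = -2/3 + (2*(-1)*(-1))**2/3 = -2/3 + (1/3)*2**2 = -2/3 + (1/3)*4 = -2/3 + 4/3 = 2/3)
M(-8)*t(8, 8 - 1*1) = (12 - 4*(-8))*(2/3) = (12 + 32)*(2/3) = 44*(2/3) = 88/3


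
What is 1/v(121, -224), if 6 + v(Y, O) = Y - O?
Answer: 1/339 ≈ 0.0029499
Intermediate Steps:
v(Y, O) = -6 + Y - O (v(Y, O) = -6 + (Y - O) = -6 + Y - O)
1/v(121, -224) = 1/(-6 + 121 - 1*(-224)) = 1/(-6 + 121 + 224) = 1/339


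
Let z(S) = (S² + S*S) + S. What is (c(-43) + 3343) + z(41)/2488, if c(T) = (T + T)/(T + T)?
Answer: 8323275/2488 ≈ 3345.4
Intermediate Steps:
z(S) = S + 2*S² (z(S) = (S² + S²) + S = 2*S² + S = S + 2*S²)
c(T) = 1 (c(T) = (2*T)/((2*T)) = (2*T)*(1/(2*T)) = 1)
(c(-43) + 3343) + z(41)/2488 = (1 + 3343) + (41*(1 + 2*41))/2488 = 3344 + (41*(1 + 82))*(1/2488) = 3344 + (41*83)*(1/2488) = 3344 + 3403*(1/2488) = 3344 + 3403/2488 = 8323275/2488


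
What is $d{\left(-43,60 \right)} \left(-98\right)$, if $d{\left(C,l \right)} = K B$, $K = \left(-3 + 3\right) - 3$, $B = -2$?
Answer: $-588$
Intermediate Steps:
$K = -3$ ($K = 0 - 3 = -3$)
$d{\left(C,l \right)} = 6$ ($d{\left(C,l \right)} = \left(-3\right) \left(-2\right) = 6$)
$d{\left(-43,60 \right)} \left(-98\right) = 6 \left(-98\right) = -588$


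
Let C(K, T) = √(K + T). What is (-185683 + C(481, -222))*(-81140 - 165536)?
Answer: 45803539708 - 246676*√259 ≈ 4.5800e+10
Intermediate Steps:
(-185683 + C(481, -222))*(-81140 - 165536) = (-185683 + √(481 - 222))*(-81140 - 165536) = (-185683 + √259)*(-246676) = 45803539708 - 246676*√259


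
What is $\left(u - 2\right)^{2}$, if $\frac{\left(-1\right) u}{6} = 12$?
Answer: $5476$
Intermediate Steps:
$u = -72$ ($u = \left(-6\right) 12 = -72$)
$\left(u - 2\right)^{2} = \left(-72 - 2\right)^{2} = \left(-74\right)^{2} = 5476$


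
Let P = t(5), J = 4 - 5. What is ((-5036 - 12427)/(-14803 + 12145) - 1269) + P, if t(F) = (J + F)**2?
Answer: -1104337/886 ≈ -1246.4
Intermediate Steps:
J = -1
t(F) = (-1 + F)**2
P = 16 (P = (-1 + 5)**2 = 4**2 = 16)
((-5036 - 12427)/(-14803 + 12145) - 1269) + P = ((-5036 - 12427)/(-14803 + 12145) - 1269) + 16 = (-17463/(-2658) - 1269) + 16 = (-17463*(-1/2658) - 1269) + 16 = (5821/886 - 1269) + 16 = -1118513/886 + 16 = -1104337/886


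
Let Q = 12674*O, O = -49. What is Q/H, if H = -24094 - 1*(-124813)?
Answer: -621026/100719 ≈ -6.1659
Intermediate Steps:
H = 100719 (H = -24094 + 124813 = 100719)
Q = -621026 (Q = 12674*(-49) = -621026)
Q/H = -621026/100719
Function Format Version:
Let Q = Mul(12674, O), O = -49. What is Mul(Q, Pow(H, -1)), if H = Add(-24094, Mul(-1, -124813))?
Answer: Rational(-621026, 100719) ≈ -6.1659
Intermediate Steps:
H = 100719 (H = Add(-24094, 124813) = 100719)
Q = -621026 (Q = Mul(12674, -49) = -621026)
Mul(Q, Pow(H, -1)) = Mul(-621026, Pow(100719, -1)) = Mul(-621026, Rational(1, 100719)) = Rational(-621026, 100719)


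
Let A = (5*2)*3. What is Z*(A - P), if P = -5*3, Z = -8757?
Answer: -394065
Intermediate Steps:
A = 30 (A = 10*3 = 30)
P = -15
Z*(A - P) = -8757*(30 - 1*(-15)) = -8757*(30 + 15) = -8757*45 = -394065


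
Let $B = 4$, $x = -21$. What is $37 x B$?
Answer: $-3108$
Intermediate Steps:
$37 x B = 37 \left(-21\right) 4 = \left(-777\right) 4 = -3108$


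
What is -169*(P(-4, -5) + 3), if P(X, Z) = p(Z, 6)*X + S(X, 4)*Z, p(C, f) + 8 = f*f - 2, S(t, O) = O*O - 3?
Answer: 28054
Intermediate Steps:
S(t, O) = -3 + O² (S(t, O) = O² - 3 = -3 + O²)
p(C, f) = -10 + f² (p(C, f) = -8 + (f*f - 2) = -8 + (f² - 2) = -8 + (-2 + f²) = -10 + f²)
P(X, Z) = 13*Z + 26*X (P(X, Z) = (-10 + 6²)*X + (-3 + 4²)*Z = (-10 + 36)*X + (-3 + 16)*Z = 26*X + 13*Z = 13*Z + 26*X)
-169*(P(-4, -5) + 3) = -169*((13*(-5) + 26*(-4)) + 3) = -169*((-65 - 104) + 3) = -169*(-169 + 3) = -(-28054) = -169*(-166) = 28054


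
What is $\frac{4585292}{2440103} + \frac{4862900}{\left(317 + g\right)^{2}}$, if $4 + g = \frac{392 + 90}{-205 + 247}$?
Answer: $\frac{1361448410975183}{28323859147847} \approx 48.067$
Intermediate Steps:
$g = \frac{157}{21}$ ($g = -4 + \frac{392 + 90}{-205 + 247} = -4 + \frac{482}{42} = -4 + 482 \cdot \frac{1}{42} = -4 + \frac{241}{21} = \frac{157}{21} \approx 7.4762$)
$\frac{4585292}{2440103} + \frac{4862900}{\left(317 + g\right)^{2}} = \frac{4585292}{2440103} + \frac{4862900}{\left(317 + \frac{157}{21}\right)^{2}} = 4585292 \cdot \frac{1}{2440103} + \frac{4862900}{\left(\frac{6814}{21}\right)^{2}} = \frac{4585292}{2440103} + \frac{4862900}{\frac{46430596}{441}} = \frac{4585292}{2440103} + 4862900 \cdot \frac{441}{46430596} = \frac{4585292}{2440103} + \frac{536134725}{11607649} = \frac{1361448410975183}{28323859147847}$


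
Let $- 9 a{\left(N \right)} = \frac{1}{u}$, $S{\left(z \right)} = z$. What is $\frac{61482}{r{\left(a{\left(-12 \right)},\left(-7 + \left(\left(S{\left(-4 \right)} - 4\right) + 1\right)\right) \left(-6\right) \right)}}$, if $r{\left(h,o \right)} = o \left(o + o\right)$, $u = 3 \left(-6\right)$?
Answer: $\frac{10247}{2352} \approx 4.3567$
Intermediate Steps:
$u = -18$
$a{\left(N \right)} = \frac{1}{162}$ ($a{\left(N \right)} = - \frac{1}{9 \left(-18\right)} = \left(- \frac{1}{9}\right) \left(- \frac{1}{18}\right) = \frac{1}{162}$)
$r{\left(h,o \right)} = 2 o^{2}$ ($r{\left(h,o \right)} = o 2 o = 2 o^{2}$)
$\frac{61482}{r{\left(a{\left(-12 \right)},\left(-7 + \left(\left(S{\left(-4 \right)} - 4\right) + 1\right)\right) \left(-6\right) \right)}} = \frac{61482}{2 \left(\left(-7 + \left(\left(-4 - 4\right) + 1\right)\right) \left(-6\right)\right)^{2}} = \frac{61482}{2 \left(\left(-7 + \left(-8 + 1\right)\right) \left(-6\right)\right)^{2}} = \frac{61482}{2 \left(\left(-7 - 7\right) \left(-6\right)\right)^{2}} = \frac{61482}{2 \left(\left(-14\right) \left(-6\right)\right)^{2}} = \frac{61482}{2 \cdot 84^{2}} = \frac{61482}{2 \cdot 7056} = \frac{61482}{14112} = 61482 \cdot \frac{1}{14112} = \frac{10247}{2352}$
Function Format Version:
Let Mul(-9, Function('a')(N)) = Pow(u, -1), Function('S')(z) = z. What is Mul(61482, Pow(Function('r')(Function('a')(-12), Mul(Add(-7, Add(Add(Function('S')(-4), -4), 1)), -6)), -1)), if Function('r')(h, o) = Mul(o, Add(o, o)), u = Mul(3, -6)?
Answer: Rational(10247, 2352) ≈ 4.3567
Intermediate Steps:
u = -18
Function('a')(N) = Rational(1, 162) (Function('a')(N) = Mul(Rational(-1, 9), Pow(-18, -1)) = Mul(Rational(-1, 9), Rational(-1, 18)) = Rational(1, 162))
Function('r')(h, o) = Mul(2, Pow(o, 2)) (Function('r')(h, o) = Mul(o, Mul(2, o)) = Mul(2, Pow(o, 2)))
Mul(61482, Pow(Function('r')(Function('a')(-12), Mul(Add(-7, Add(Add(Function('S')(-4), -4), 1)), -6)), -1)) = Mul(61482, Pow(Mul(2, Pow(Mul(Add(-7, Add(Add(-4, -4), 1)), -6), 2)), -1)) = Mul(61482, Pow(Mul(2, Pow(Mul(Add(-7, Add(-8, 1)), -6), 2)), -1)) = Mul(61482, Pow(Mul(2, Pow(Mul(Add(-7, -7), -6), 2)), -1)) = Mul(61482, Pow(Mul(2, Pow(Mul(-14, -6), 2)), -1)) = Mul(61482, Pow(Mul(2, Pow(84, 2)), -1)) = Mul(61482, Pow(Mul(2, 7056), -1)) = Mul(61482, Pow(14112, -1)) = Mul(61482, Rational(1, 14112)) = Rational(10247, 2352)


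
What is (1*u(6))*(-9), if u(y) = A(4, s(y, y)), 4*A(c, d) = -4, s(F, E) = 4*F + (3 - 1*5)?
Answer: 9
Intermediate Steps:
s(F, E) = -2 + 4*F (s(F, E) = 4*F + (3 - 5) = 4*F - 2 = -2 + 4*F)
A(c, d) = -1 (A(c, d) = (1/4)*(-4) = -1)
u(y) = -1
(1*u(6))*(-9) = (1*(-1))*(-9) = -1*(-9) = 9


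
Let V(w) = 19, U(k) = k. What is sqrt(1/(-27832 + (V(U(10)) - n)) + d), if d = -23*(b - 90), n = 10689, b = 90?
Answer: I*sqrt(4278)/12834 ≈ 0.0050963*I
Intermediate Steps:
d = 0 (d = -23*(90 - 90) = -23*0 = 0)
sqrt(1/(-27832 + (V(U(10)) - n)) + d) = sqrt(1/(-27832 + (19 - 1*10689)) + 0) = sqrt(1/(-27832 + (19 - 10689)) + 0) = sqrt(1/(-27832 - 10670) + 0) = sqrt(1/(-38502) + 0) = sqrt(-1/38502 + 0) = sqrt(-1/38502) = I*sqrt(4278)/12834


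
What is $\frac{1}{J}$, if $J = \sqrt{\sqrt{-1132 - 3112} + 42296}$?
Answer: $\frac{\sqrt{2}}{2 \sqrt{21148 + i \sqrt{1061}}} \approx 0.0048624 - 3.7446 \cdot 10^{-6} i$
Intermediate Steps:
$J = \sqrt{42296 + 2 i \sqrt{1061}}$ ($J = \sqrt{\sqrt{-4244} + 42296} = \sqrt{2 i \sqrt{1061} + 42296} = \sqrt{42296 + 2 i \sqrt{1061}} \approx 205.66 + 0.158 i$)
$\frac{1}{J} = \frac{1}{\sqrt{42296 + 2 i \sqrt{1061}}}$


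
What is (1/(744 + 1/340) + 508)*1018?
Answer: 130817609504/252961 ≈ 5.1715e+5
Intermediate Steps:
(1/(744 + 1/340) + 508)*1018 = (1/(252961/340) + 508)*1018 = (340/252961 + 508)*1018 = (128504528/252961)*1018 = 130817609504/252961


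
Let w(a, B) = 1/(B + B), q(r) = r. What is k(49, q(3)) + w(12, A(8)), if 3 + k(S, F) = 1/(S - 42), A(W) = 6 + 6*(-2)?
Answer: -247/84 ≈ -2.9405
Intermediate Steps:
A(W) = -6 (A(W) = 6 - 12 = -6)
k(S, F) = -3 + 1/(-42 + S) (k(S, F) = -3 + 1/(S - 42) = -3 + 1/(-42 + S))
w(a, B) = 1/(2*B)
k(49, q(3)) + w(12, A(8)) = (127 - 3*49)/(-42 + 49) + (½)/(-6) = (127 - 147)/7 + (½)*(-⅙) = (⅐)*(-20) - 1/12 = -20/7 - 1/12 = -247/84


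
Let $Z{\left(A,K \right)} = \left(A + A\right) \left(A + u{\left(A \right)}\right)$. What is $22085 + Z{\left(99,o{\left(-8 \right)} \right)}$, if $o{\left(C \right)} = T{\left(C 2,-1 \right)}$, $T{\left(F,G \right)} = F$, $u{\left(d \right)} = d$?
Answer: $61289$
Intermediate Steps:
$o{\left(C \right)} = 2 C$ ($o{\left(C \right)} = C 2 = 2 C$)
$Z{\left(A,K \right)} = 4 A^{2}$ ($Z{\left(A,K \right)} = \left(A + A\right) \left(A + A\right) = 2 A 2 A = 4 A^{2}$)
$22085 + Z{\left(99,o{\left(-8 \right)} \right)} = 22085 + 4 \cdot 99^{2} = 22085 + 4 \cdot 9801 = 22085 + 39204 = 61289$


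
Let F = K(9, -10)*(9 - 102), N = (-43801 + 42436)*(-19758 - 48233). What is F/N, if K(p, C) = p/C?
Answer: 279/309359050 ≈ 9.0186e-7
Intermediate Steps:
N = 92807715 (N = -1365*(-67991) = 92807715)
F = 837/10 (F = (9/(-10))*(9 - 102) = (9*(-⅒))*(-93) = -9/10*(-93) = 837/10 ≈ 83.700)
F/N = (837/10)/92807715 = (837/10)*(1/92807715) = 279/309359050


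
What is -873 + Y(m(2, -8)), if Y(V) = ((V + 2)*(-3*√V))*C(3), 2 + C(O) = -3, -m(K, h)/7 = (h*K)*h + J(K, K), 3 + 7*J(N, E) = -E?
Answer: -873 - 120015*I*√11 ≈ -873.0 - 3.9804e+5*I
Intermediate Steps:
J(N, E) = -3/7 - E/7 (J(N, E) = -3/7 + (-E)/7 = -3/7 - E/7)
m(K, h) = 3 + K - 7*K*h² (m(K, h) = -7*((h*K)*h + (-3/7 - K/7)) = -7*((K*h)*h + (-3/7 - K/7)) = -7*(K*h² + (-3/7 - K/7)) = -7*(-3/7 - K/7 + K*h²) = 3 + K - 7*K*h²)
C(O) = -5 (C(O) = -2 - 3 = -5)
Y(V) = 15*√V*(2 + V) (Y(V) = ((V + 2)*(-3*√V))*(-5) = ((2 + V)*(-3*√V))*(-5) = -3*√V*(2 + V)*(-5) = 15*√V*(2 + V))
-873 + Y(m(2, -8)) = -873 + 15*√(3 + 2 - 7*2*(-8)²)*(2 + (3 + 2 - 7*2*(-8)²)) = -873 + 15*√(3 + 2 - 7*2*64)*(2 + (3 + 2 - 7*2*64)) = -873 + 15*√(3 + 2 - 896)*(2 + (3 + 2 - 896)) = -873 + 15*√(-891)*(2 - 891) = -873 + 15*(9*I*√11)*(-889) = -873 - 120015*I*√11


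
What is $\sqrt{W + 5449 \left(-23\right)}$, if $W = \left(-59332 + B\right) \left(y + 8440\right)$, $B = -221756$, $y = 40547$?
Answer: $13 i \sqrt{81478007} \approx 1.1734 \cdot 10^{5} i$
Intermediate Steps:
$W = -13769657856$ ($W = \left(-59332 - 221756\right) \left(40547 + 8440\right) = \left(-281088\right) 48987 = -13769657856$)
$\sqrt{W + 5449 \left(-23\right)} = \sqrt{-13769657856 + 5449 \left(-23\right)} = \sqrt{-13769657856 - 125327} = \sqrt{-13769783183} = 13 i \sqrt{81478007}$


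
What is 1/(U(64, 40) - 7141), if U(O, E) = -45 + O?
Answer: -1/7122 ≈ -0.00014041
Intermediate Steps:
1/(U(64, 40) - 7141) = 1/((-45 + 64) - 7141) = 1/(19 - 7141) = 1/(-7122) = -1/7122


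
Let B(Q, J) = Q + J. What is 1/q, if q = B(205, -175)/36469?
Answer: 36469/30 ≈ 1215.6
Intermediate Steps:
B(Q, J) = J + Q
q = 30/36469 (q = (-175 + 205)/36469 = 30*(1/36469) = 30/36469 ≈ 0.00082262)
1/q = 1/(30/36469) = 36469/30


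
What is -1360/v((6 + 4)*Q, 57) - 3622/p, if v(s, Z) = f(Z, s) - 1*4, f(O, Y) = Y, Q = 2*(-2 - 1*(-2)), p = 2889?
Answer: 978638/2889 ≈ 338.75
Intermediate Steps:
Q = 0 (Q = 2*(-2 + 2) = 2*0 = 0)
v(s, Z) = -4 + s (v(s, Z) = s - 1*4 = s - 4 = -4 + s)
-1360/v((6 + 4)*Q, 57) - 3622/p = -1360/(-4 + (6 + 4)*0) - 3622/2889 = -1360/(-4 + 10*0) - 3622*1/2889 = -1360/(-4 + 0) - 3622/2889 = -1360/(-4) - 3622/2889 = -1360*(-¼) - 3622/2889 = 340 - 3622/2889 = 978638/2889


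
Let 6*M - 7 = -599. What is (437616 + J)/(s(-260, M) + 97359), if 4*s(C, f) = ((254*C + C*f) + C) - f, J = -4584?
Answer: 72172/14537 ≈ 4.9647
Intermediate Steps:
M = -296/3 (M = 7/6 + (1/6)*(-599) = 7/6 - 599/6 = -296/3 ≈ -98.667)
s(C, f) = -f/4 + 255*C/4 + C*f/4 (s(C, f) = (((254*C + C*f) + C) - f)/4 = ((255*C + C*f) - f)/4 = (-f + 255*C + C*f)/4 = -f/4 + 255*C/4 + C*f/4)
(437616 + J)/(s(-260, M) + 97359) = (437616 - 4584)/((-1/4*(-296/3) + (255/4)*(-260) + (1/4)*(-260)*(-296/3)) + 97359) = 433032/((74/3 - 16575 + 19240/3) + 97359) = 433032/(-10137 + 97359) = 433032/87222 = 433032*(1/87222) = 72172/14537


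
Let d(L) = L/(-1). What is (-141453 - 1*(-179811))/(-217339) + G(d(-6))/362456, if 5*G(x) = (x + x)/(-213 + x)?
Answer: -1199141492479/6794414870370 ≈ -0.17649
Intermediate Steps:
d(L) = -L (d(L) = L*(-1) = -L)
G(x) = 2*x/(5*(-213 + x)) (G(x) = ((x + x)/(-213 + x))/5 = ((2*x)/(-213 + x))/5 = (2*x/(-213 + x))/5 = 2*x/(5*(-213 + x)))
(-141453 - 1*(-179811))/(-217339) + G(d(-6))/362456 = (-141453 - 1*(-179811))/(-217339) + (2*(-1*(-6))/(5*(-213 - 1*(-6))))/362456 = (-141453 + 179811)*(-1/217339) + ((⅖)*6/(-213 + 6))*(1/362456) = 38358*(-1/217339) + ((⅖)*6/(-207))*(1/362456) = -38358/217339 + ((⅖)*6*(-1/207))*(1/362456) = -38358/217339 - 4/345*1/362456 = -38358/217339 - 1/31261830 = -1199141492479/6794414870370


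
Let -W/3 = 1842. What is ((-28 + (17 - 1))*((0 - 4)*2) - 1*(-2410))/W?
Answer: -1253/2763 ≈ -0.45349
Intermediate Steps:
W = -5526 (W = -3*1842 = -5526)
((-28 + (17 - 1))*((0 - 4)*2) - 1*(-2410))/W = ((-28 + (17 - 1))*((0 - 4)*2) - 1*(-2410))/(-5526) = ((-28 + 16)*(-4*2) + 2410)*(-1/5526) = (-12*(-8) + 2410)*(-1/5526) = (96 + 2410)*(-1/5526) = 2506*(-1/5526) = -1253/2763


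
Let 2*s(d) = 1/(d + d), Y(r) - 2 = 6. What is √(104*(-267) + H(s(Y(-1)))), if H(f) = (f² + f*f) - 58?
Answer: I*√28493822/32 ≈ 166.81*I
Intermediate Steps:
Y(r) = 8 (Y(r) = 2 + 6 = 8)
s(d) = 1/(4*d) (s(d) = 1/(2*(d + d)) = 1/(2*((2*d))) = (1/(2*d))/2 = 1/(4*d))
H(f) = -58 + 2*f² (H(f) = (f² + f²) - 58 = 2*f² - 58 = -58 + 2*f²)
√(104*(-267) + H(s(Y(-1)))) = √(104*(-267) + (-58 + 2*((¼)/8)²)) = √(-27768 + (-58 + 2*((¼)*(⅛))²)) = √(-27768 + (-58 + 2*(1/32)²)) = √(-27768 + (-58 + 2*(1/1024))) = √(-27768 + (-58 + 1/512)) = √(-27768 - 29695/512) = √(-14246911/512) = I*√28493822/32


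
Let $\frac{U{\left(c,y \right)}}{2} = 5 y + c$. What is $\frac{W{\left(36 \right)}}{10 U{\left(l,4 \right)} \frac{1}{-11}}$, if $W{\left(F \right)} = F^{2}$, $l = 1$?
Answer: $- \frac{1188}{35} \approx -33.943$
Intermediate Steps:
$U{\left(c,y \right)} = 2 c + 10 y$ ($U{\left(c,y \right)} = 2 \left(5 y + c\right) = 2 \left(c + 5 y\right) = 2 c + 10 y$)
$\frac{W{\left(36 \right)}}{10 U{\left(l,4 \right)} \frac{1}{-11}} = \frac{36^{2}}{10 \left(2 \cdot 1 + 10 \cdot 4\right) \frac{1}{-11}} = \frac{1296}{10 \left(2 + 40\right) \left(- \frac{1}{11}\right)} = \frac{1296}{10 \cdot 42 \left(- \frac{1}{11}\right)} = \frac{1296}{420 \left(- \frac{1}{11}\right)} = \frac{1296}{- \frac{420}{11}} = 1296 \left(- \frac{11}{420}\right) = - \frac{1188}{35}$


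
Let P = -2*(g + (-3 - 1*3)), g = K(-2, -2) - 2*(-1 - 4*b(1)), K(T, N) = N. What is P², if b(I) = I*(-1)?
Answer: 784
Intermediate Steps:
b(I) = -I
g = -8 (g = -2 - 2*(-1 - (-4)) = -2 - 2*(-1 - 4*(-1)) = -2 - 2*(-1 + 4) = -2 - 2*3 = -2 - 6 = -8)
P = 28 (P = -2*(-8 + (-3 - 1*3)) = -2*(-8 + (-3 - 3)) = -2*(-8 - 6) = -2*(-14) = 28)
P² = 28² = 784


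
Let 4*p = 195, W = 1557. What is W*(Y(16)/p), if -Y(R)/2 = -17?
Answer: 70584/65 ≈ 1085.9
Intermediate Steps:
Y(R) = 34 (Y(R) = -2*(-17) = 34)
p = 195/4 (p = (¼)*195 = 195/4 ≈ 48.750)
W*(Y(16)/p) = 1557*(34/(195/4)) = 1557*(34*(4/195)) = 1557*(136/195) = 70584/65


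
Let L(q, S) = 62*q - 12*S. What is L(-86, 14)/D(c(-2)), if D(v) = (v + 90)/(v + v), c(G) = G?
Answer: 250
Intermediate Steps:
L(q, S) = -12*S + 62*q
D(v) = (90 + v)/(2*v) (D(v) = (90 + v)/((2*v)) = (90 + v)*(1/(2*v)) = (90 + v)/(2*v))
L(-86, 14)/D(c(-2)) = (-12*14 + 62*(-86))/(((1/2)*(90 - 2)/(-2))) = (-168 - 5332)/(((1/2)*(-1/2)*88)) = -5500/(-22) = -5500*(-1/22) = 250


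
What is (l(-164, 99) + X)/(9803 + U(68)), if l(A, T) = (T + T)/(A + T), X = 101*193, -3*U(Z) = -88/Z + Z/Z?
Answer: 64609197/32497270 ≈ 1.9881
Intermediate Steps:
U(Z) = -⅓ + 88/(3*Z) (U(Z) = -(-88/Z + Z/Z)/3 = -(-88/Z + 1)/3 = -(1 - 88/Z)/3 = -⅓ + 88/(3*Z))
X = 19493
l(A, T) = 2*T/(A + T) (l(A, T) = (2*T)/(A + T) = 2*T/(A + T))
(l(-164, 99) + X)/(9803 + U(68)) = (2*99/(-164 + 99) + 19493)/(9803 + (⅓)*(88 - 1*68)/68) = (2*99/(-65) + 19493)/(9803 + (⅓)*(1/68)*(88 - 68)) = (2*99*(-1/65) + 19493)/(9803 + (⅓)*(1/68)*20) = (-198/65 + 19493)/(9803 + 5/51) = 1266847/(65*(499958/51)) = (1266847/65)*(51/499958) = 64609197/32497270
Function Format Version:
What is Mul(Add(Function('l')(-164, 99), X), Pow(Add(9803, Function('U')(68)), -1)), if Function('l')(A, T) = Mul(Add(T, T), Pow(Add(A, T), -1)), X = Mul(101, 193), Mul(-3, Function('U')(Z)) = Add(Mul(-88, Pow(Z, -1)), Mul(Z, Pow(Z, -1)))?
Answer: Rational(64609197, 32497270) ≈ 1.9881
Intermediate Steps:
Function('U')(Z) = Add(Rational(-1, 3), Mul(Rational(88, 3), Pow(Z, -1))) (Function('U')(Z) = Mul(Rational(-1, 3), Add(Mul(-88, Pow(Z, -1)), Mul(Z, Pow(Z, -1)))) = Mul(Rational(-1, 3), Add(Mul(-88, Pow(Z, -1)), 1)) = Mul(Rational(-1, 3), Add(1, Mul(-88, Pow(Z, -1)))) = Add(Rational(-1, 3), Mul(Rational(88, 3), Pow(Z, -1))))
X = 19493
Function('l')(A, T) = Mul(2, T, Pow(Add(A, T), -1)) (Function('l')(A, T) = Mul(Mul(2, T), Pow(Add(A, T), -1)) = Mul(2, T, Pow(Add(A, T), -1)))
Mul(Add(Function('l')(-164, 99), X), Pow(Add(9803, Function('U')(68)), -1)) = Mul(Add(Mul(2, 99, Pow(Add(-164, 99), -1)), 19493), Pow(Add(9803, Mul(Rational(1, 3), Pow(68, -1), Add(88, Mul(-1, 68)))), -1)) = Mul(Add(Mul(2, 99, Pow(-65, -1)), 19493), Pow(Add(9803, Mul(Rational(1, 3), Rational(1, 68), Add(88, -68))), -1)) = Mul(Add(Mul(2, 99, Rational(-1, 65)), 19493), Pow(Add(9803, Mul(Rational(1, 3), Rational(1, 68), 20)), -1)) = Mul(Add(Rational(-198, 65), 19493), Pow(Add(9803, Rational(5, 51)), -1)) = Mul(Rational(1266847, 65), Pow(Rational(499958, 51), -1)) = Mul(Rational(1266847, 65), Rational(51, 499958)) = Rational(64609197, 32497270)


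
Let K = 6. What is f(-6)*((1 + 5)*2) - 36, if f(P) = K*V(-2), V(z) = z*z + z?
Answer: 108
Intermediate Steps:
V(z) = z + z² (V(z) = z² + z = z + z²)
f(P) = 12 (f(P) = 6*(-2*(1 - 2)) = 6*(-2*(-1)) = 6*2 = 12)
f(-6)*((1 + 5)*2) - 36 = 12*((1 + 5)*2) - 36 = 12*(6*2) - 36 = 12*12 - 36 = 144 - 36 = 108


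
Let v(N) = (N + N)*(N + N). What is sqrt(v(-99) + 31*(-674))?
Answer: sqrt(18310) ≈ 135.31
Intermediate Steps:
v(N) = 4*N**2 (v(N) = (2*N)*(2*N) = 4*N**2)
sqrt(v(-99) + 31*(-674)) = sqrt(4*(-99)**2 + 31*(-674)) = sqrt(4*9801 - 20894) = sqrt(39204 - 20894) = sqrt(18310)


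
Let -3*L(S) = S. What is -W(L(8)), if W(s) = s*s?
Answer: -64/9 ≈ -7.1111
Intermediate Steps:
L(S) = -S/3
W(s) = s**2
-W(L(8)) = -(-1/3*8)**2 = -(-8/3)**2 = -1*64/9 = -64/9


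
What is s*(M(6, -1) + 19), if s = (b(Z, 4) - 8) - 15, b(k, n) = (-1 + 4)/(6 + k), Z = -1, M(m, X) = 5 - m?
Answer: -2016/5 ≈ -403.20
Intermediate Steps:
b(k, n) = 3/(6 + k)
s = -112/5 (s = (3/(6 - 1) - 8) - 15 = (3/5 - 8) - 15 = -37/5 - 15 = -112/5 ≈ -22.400)
s*(M(6, -1) + 19) = -112*((5 - 1*6) + 19)/5 = -112*((5 - 6) + 19)/5 = -112*(-1 + 19)/5 = -112/5*18 = -2016/5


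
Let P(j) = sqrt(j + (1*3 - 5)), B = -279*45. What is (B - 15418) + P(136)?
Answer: -27973 + sqrt(134) ≈ -27961.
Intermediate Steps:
B = -12555
P(j) = sqrt(-2 + j) (P(j) = sqrt(j + (3 - 5)) = sqrt(j - 2) = sqrt(-2 + j))
(B - 15418) + P(136) = (-12555 - 15418) + sqrt(-2 + 136) = -27973 + sqrt(134)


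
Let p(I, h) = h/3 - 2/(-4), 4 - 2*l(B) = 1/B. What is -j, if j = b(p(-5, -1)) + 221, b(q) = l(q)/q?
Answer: -215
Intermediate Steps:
l(B) = 2 - 1/(2*B)
p(I, h) = ½ + h/3 (p(I, h) = h*(⅓) - 2*(-¼) = h/3 + ½ = ½ + h/3)
b(q) = (2 - 1/(2*q))/q
j = 215 (j = (-1 + 4*(½ + (⅓)*(-1)))/(2*(½ + (⅓)*(-1))²) + 221 = (-1 + 4*(½ - ⅓))/(2*(½ - ⅓)²) + 221 = (-1 + 4*(⅙))/(2*6⁻²) + 221 = (½)*36*(-1 + ⅔) + 221 = (½)*36*(-⅓) + 221 = -6 + 221 = 215)
-j = -1*215 = -215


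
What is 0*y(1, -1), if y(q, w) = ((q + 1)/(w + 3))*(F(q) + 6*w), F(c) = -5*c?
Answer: 0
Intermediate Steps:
y(q, w) = (1 + q)*(-5*q + 6*w)/(3 + w) (y(q, w) = ((q + 1)/(w + 3))*(-5*q + 6*w) = ((1 + q)/(3 + w))*(-5*q + 6*w) = (1 + q)*(-5*q + 6*w)/(3 + w))
0*y(1, -1) = 0*((-5*1 - 5*1² + 6*(-1) + 6*1*(-1))/(3 - 1)) = 0*((-5 - 5*1 - 6 - 6)/2) = 0*((-5 - 5 - 6 - 6)/2) = 0*((½)*(-22)) = 0*(-11) = 0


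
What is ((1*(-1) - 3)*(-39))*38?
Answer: 5928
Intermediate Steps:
((1*(-1) - 3)*(-39))*38 = ((-1 - 3)*(-39))*38 = -4*(-39)*38 = 156*38 = 5928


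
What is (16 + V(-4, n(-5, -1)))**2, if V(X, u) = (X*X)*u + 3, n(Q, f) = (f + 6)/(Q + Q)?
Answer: 121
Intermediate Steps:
n(Q, f) = (6 + f)/(2*Q) (n(Q, f) = (6 + f)/((2*Q)) = (6 + f)*(1/(2*Q)) = (6 + f)/(2*Q))
V(X, u) = 3 + u*X**2 (V(X, u) = X**2*u + 3 = u*X**2 + 3 = 3 + u*X**2)
(16 + V(-4, n(-5, -1)))**2 = (16 + (3 + ((1/2)*(6 - 1)/(-5))*(-4)**2))**2 = (16 + (3 + ((1/2)*(-1/5)*5)*16))**2 = (16 + (3 - 1/2*16))**2 = (16 + (3 - 8))**2 = (16 - 5)**2 = 11**2 = 121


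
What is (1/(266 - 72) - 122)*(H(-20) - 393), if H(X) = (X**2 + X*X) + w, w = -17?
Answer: -4615065/97 ≈ -47578.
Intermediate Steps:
H(X) = -17 + 2*X**2 (H(X) = (X**2 + X*X) - 17 = (X**2 + X**2) - 17 = 2*X**2 - 17 = -17 + 2*X**2)
(1/(266 - 72) - 122)*(H(-20) - 393) = (1/(266 - 72) - 122)*((-17 + 2*(-20)**2) - 393) = (1/194 - 122)*((-17 + 2*400) - 393) = (1/194 - 122)*((-17 + 800) - 393) = -23667*(783 - 393)/194 = -23667/194*390 = -4615065/97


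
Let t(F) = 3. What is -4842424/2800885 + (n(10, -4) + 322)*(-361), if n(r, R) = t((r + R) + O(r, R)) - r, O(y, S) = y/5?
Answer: -318507480199/2800885 ≈ -1.1372e+5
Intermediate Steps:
O(y, S) = y/5 (O(y, S) = y*(1/5) = y/5)
n(r, R) = 3 - r
-4842424/2800885 + (n(10, -4) + 322)*(-361) = -4842424/2800885 + ((3 - 1*10) + 322)*(-361) = -4842424*1/2800885 + ((3 - 10) + 322)*(-361) = -4842424/2800885 + (-7 + 322)*(-361) = -4842424/2800885 + 315*(-361) = -4842424/2800885 - 113715 = -318507480199/2800885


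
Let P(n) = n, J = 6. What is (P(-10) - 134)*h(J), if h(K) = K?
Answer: -864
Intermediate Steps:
(P(-10) - 134)*h(J) = (-10 - 134)*6 = -144*6 = -864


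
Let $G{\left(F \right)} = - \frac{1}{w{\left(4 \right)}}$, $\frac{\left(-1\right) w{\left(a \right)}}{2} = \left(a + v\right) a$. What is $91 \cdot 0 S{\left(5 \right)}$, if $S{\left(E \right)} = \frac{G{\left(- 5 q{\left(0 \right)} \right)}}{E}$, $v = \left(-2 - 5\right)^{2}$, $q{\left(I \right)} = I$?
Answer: $0$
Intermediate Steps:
$v = 49$ ($v = \left(-7\right)^{2} = 49$)
$w{\left(a \right)} = - 2 a \left(49 + a\right)$ ($w{\left(a \right)} = - 2 \left(a + 49\right) a = - 2 \left(49 + a\right) a = - 2 a \left(49 + a\right)$)
$G{\left(F \right)} = \frac{1}{424}$ ($G{\left(F \right)} = - \frac{1}{\left(-2\right) 4 \left(49 + 4\right)} = - \frac{1}{\left(-2\right) 4 \cdot 53} = - \frac{1}{-424} = \left(-1\right) \left(- \frac{1}{424}\right) = \frac{1}{424}$)
$S{\left(E \right)} = \frac{1}{424 E}$
$91 \cdot 0 S{\left(5 \right)} = 91 \cdot 0 \frac{1}{424 \cdot 5} = 0 \cdot \frac{1}{424} \cdot \frac{1}{5} = 0 \cdot \frac{1}{2120} = 0$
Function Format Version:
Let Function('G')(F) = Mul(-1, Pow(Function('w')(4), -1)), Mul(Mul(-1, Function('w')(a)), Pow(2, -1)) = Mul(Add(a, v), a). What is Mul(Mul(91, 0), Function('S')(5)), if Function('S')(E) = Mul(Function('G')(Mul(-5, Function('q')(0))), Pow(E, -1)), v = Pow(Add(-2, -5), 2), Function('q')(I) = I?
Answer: 0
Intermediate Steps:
v = 49 (v = Pow(-7, 2) = 49)
Function('w')(a) = Mul(-2, a, Add(49, a)) (Function('w')(a) = Mul(-2, Mul(Add(a, 49), a)) = Mul(-2, Mul(Add(49, a), a)) = Mul(-2, Mul(a, Add(49, a))) = Mul(-2, a, Add(49, a)))
Function('G')(F) = Rational(1, 424) (Function('G')(F) = Mul(-1, Pow(Mul(-2, 4, Add(49, 4)), -1)) = Mul(-1, Pow(Mul(-2, 4, 53), -1)) = Mul(-1, Pow(-424, -1)) = Mul(-1, Rational(-1, 424)) = Rational(1, 424))
Function('S')(E) = Mul(Rational(1, 424), Pow(E, -1))
Mul(Mul(91, 0), Function('S')(5)) = Mul(Mul(91, 0), Mul(Rational(1, 424), Pow(5, -1))) = Mul(0, Mul(Rational(1, 424), Rational(1, 5))) = Mul(0, Rational(1, 2120)) = 0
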